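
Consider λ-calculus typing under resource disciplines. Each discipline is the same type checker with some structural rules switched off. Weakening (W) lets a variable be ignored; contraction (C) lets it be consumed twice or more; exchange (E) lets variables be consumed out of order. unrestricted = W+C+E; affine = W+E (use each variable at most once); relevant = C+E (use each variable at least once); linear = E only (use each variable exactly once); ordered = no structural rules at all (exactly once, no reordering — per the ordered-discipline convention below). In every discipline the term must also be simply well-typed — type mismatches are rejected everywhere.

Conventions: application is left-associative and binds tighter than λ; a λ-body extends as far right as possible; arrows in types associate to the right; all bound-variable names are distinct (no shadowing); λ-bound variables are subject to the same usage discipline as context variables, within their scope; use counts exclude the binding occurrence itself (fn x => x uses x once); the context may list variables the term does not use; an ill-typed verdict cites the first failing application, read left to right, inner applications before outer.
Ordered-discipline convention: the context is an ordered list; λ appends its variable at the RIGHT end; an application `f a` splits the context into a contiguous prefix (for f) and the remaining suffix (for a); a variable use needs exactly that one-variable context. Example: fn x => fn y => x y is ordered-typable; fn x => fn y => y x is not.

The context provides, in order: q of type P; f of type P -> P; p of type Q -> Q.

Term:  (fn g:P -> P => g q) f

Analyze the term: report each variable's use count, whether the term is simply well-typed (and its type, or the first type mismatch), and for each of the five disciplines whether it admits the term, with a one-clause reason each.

use counts: q ×1, f ×1, p ×0, g [bound] ×1
left-to-right use order: g, q, f
typing: the term checks, with type P
ordered: ✗, p never used (weakening)
linear: ✗, p never used (weakening)
affine: ✓, none of q, f, p, g used more than once
relevant: ✗, p never used (weakening)
unrestricted: ✓, typability at P is all that's needed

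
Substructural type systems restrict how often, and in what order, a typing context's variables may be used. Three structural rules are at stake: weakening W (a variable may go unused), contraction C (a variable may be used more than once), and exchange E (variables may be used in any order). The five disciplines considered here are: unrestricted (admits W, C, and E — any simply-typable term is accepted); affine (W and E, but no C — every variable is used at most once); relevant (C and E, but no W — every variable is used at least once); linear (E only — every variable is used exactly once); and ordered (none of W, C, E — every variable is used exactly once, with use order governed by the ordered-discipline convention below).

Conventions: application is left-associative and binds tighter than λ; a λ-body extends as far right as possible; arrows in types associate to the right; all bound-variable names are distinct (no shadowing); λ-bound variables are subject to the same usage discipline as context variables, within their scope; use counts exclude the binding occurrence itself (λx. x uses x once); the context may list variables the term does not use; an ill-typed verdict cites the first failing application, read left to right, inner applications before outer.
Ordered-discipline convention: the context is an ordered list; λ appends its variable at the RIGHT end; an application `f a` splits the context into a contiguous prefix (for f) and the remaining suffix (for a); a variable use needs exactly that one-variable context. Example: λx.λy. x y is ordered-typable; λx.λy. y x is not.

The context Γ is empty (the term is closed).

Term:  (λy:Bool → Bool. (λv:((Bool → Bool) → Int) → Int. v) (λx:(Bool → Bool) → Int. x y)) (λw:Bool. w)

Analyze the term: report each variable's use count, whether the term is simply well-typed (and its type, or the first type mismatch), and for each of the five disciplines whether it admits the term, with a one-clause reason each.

use counts: y (bound): 1; v (bound): 1; x (bound): 1; w (bound): 1
use order (left to right): v, x, y, w
typing: well-typed — term : ((Bool → Bool) → Int) → Int
ordered: ✗, needs exchange: uses follow v, x, y, w
linear: ✓, exactly-once usage across y, v, x, w
affine: ✓, y, v, x, w: no repeats, contraction unneeded
relevant: ✓, every one of y, v, x, w appears
unrestricted: ✓, type-checks (((Bool → Bool) → Int) → Int) and nothing is barred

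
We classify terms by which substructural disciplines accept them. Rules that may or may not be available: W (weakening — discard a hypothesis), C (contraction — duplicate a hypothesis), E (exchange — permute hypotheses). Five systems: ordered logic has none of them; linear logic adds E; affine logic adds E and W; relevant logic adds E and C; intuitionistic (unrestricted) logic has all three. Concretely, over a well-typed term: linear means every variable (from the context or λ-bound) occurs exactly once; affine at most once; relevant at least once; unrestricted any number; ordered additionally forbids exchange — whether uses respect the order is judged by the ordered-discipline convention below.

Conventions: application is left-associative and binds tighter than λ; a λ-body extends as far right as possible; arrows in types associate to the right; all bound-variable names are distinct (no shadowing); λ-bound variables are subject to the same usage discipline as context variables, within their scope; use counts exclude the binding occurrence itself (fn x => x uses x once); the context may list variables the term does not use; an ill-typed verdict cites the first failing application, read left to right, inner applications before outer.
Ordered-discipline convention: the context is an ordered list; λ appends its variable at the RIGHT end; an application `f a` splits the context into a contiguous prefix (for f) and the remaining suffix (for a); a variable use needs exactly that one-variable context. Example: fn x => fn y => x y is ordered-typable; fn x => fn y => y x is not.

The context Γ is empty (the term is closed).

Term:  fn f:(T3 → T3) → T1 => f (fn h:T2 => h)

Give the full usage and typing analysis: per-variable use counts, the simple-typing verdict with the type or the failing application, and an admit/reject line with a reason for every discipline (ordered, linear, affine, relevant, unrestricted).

use counts: f (λ-bound)=1; h (λ-bound)=1
left-to-right use order: f, h
typing: ill-typed: an application expects T3 → T3 but receives T2 → T2
ordered: ✗, the type mismatch rejects it
linear: ✗, not simply typable
affine: ✗, fails simple typing
relevant: ✗, a type mismatch blocks all five
unrestricted: ✗, the type mismatch rejects it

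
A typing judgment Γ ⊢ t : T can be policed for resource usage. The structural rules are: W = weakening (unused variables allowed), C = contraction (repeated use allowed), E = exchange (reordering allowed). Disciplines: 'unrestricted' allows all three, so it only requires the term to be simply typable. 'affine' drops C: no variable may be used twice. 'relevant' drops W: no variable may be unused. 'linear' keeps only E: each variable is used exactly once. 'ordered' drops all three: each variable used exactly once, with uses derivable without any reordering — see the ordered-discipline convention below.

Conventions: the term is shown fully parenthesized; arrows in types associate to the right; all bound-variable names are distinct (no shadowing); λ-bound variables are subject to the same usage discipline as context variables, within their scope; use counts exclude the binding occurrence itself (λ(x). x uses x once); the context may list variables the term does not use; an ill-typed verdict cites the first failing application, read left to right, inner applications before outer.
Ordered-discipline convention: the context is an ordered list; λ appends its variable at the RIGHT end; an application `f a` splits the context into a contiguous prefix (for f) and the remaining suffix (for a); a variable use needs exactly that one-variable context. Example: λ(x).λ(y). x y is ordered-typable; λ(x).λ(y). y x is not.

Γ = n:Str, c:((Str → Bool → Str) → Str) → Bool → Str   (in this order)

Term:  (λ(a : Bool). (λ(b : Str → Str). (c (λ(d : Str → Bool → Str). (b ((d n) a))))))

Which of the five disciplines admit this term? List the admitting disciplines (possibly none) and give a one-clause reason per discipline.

accepted by: linear, affine, relevant, unrestricted
variable uses: n=1, c=1, a [bound]=1, b [bound]=1, d [bound]=1
left-to-right use order: c, b, d, n, a
typing: well-typed — term : Bool → (Str → Str) → Bool → Str
ordered: ✗, needs exchange: uses follow c, b, d, n, a
linear: ✓, exactly-once usage across n, c, a, b, d
affine: ✓, at most one use each (n, c, a, b, d)
relevant: ✓, at least one use each (n, c, a, b, d)
unrestricted: ✓, simply typable at Bool → (Str → Str) → Bool → Str; W, C, E all held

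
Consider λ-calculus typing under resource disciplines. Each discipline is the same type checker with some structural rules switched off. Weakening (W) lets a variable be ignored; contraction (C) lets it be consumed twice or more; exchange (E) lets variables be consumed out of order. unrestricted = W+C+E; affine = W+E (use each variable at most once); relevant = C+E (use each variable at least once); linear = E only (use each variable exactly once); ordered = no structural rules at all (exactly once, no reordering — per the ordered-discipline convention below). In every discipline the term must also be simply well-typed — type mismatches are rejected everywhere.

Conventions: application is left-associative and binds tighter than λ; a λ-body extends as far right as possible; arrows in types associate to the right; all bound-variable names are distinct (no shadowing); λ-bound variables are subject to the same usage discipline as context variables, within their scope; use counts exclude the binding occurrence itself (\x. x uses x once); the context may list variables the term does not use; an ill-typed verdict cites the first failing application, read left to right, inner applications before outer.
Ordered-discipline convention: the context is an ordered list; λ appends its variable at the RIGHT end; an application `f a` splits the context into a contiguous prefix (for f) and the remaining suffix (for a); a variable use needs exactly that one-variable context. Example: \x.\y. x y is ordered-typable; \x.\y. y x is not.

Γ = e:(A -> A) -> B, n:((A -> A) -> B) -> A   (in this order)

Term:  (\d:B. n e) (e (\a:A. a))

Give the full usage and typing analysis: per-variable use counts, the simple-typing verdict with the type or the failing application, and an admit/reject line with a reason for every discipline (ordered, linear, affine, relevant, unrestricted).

variable uses: e: 2; n: 1; d (bound): 0; a (bound): 1
use order (left to right): n, e, e, a
typing: well-typed at A
ordered ✗ (e ×2 used more than once (contraction); unused: d — weakening required)
linear ✗ (e ×2 used more than once (contraction); unused: d — weakening required)
affine ✗ (e ×2 used more than once (contraction))
relevant ✗ (unused: d — weakening required)
unrestricted ✓ (type-checks (A) and nothing is barred)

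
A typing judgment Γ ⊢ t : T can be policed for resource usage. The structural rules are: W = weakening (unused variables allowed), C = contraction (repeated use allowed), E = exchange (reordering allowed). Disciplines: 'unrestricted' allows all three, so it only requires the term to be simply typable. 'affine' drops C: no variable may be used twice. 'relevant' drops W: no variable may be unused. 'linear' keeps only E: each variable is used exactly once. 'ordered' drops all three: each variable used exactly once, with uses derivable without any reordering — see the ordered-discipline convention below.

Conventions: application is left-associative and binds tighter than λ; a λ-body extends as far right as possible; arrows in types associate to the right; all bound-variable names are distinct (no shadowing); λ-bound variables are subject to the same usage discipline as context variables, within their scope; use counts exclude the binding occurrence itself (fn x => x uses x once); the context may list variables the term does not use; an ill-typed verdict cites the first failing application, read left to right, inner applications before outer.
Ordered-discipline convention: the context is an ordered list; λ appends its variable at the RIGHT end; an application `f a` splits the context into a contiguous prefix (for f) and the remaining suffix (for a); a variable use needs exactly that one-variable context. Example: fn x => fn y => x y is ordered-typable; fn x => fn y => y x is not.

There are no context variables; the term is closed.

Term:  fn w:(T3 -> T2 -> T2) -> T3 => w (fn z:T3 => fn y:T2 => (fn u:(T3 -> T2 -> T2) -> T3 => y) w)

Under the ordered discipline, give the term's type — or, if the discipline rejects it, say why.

not well-typed under ordered — repeated use of w ×2; needs weakening: z, u unused
usage: w (λ-bound) ×2, z (λ-bound) ×0, y (λ-bound) ×1, u (λ-bound) ×0
left-to-right use order: w, y, w
typing: well-typed at ((T3 -> T2 -> T2) -> T3) -> T3
across the five disciplines: ordered ✗ | linear ✗ | affine ✗ | relevant ✗ | unrestricted ✓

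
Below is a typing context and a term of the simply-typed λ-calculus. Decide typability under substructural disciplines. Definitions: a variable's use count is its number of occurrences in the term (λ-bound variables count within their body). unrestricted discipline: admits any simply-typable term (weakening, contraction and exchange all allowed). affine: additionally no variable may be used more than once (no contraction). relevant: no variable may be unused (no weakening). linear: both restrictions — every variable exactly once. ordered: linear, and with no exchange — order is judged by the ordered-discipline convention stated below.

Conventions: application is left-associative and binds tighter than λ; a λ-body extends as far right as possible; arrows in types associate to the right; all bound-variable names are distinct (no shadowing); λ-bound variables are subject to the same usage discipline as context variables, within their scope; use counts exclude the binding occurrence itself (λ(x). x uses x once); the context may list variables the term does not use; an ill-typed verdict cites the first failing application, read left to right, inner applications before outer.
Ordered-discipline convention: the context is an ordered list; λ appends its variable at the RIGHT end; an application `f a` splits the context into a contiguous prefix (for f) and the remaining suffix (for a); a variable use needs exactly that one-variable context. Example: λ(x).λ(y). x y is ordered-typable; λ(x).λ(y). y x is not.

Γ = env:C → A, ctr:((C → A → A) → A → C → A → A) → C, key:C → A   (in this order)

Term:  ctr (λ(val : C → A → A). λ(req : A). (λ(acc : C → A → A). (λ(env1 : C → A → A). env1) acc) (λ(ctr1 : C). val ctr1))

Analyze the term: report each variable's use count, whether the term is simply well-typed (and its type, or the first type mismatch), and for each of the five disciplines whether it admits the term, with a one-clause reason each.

usage: env: 0×; ctr: 1×; key: 0×; val [bound]: 1×; req [bound]: 0×; acc [bound]: 1×; env1 [bound]: 1×; ctr1 [bound]: 1×
use order (left to right): ctr, env1, acc, val, ctr1
typing: well-typed at C
ordered ✗ (needs weakening: env, key, req unused)
linear ✗ (needs weakening: env, key, req unused)
affine ✓ (env, ctr, key, val, req, acc, env1, ctr1: no repeats, contraction unneeded)
relevant ✗ (needs weakening: env, key, req unused)
unrestricted ✓ (simply typable at C; W, C, E all held)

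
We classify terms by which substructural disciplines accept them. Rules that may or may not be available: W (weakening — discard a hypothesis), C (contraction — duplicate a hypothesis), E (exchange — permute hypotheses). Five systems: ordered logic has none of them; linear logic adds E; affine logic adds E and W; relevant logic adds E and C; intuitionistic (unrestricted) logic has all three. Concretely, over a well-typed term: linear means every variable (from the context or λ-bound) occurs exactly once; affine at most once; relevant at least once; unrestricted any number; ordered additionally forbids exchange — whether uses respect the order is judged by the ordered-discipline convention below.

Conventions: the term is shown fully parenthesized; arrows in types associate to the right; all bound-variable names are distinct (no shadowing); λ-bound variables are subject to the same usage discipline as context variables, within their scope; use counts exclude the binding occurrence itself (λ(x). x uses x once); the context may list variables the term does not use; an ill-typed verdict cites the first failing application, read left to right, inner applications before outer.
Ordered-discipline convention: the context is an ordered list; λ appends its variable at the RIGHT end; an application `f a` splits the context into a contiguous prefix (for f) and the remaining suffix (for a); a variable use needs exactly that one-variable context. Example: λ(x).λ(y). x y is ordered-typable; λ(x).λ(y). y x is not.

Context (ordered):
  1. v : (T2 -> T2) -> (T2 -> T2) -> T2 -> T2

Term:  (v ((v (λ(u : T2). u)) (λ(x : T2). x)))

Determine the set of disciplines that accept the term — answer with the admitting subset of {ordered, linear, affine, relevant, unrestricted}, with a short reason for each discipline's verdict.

admitted by: relevant, unrestricted
use counts: v=2, u [bound]=1, x [bound]=1
left-to-right use order: v, v, u, x
typing: ✓ — (T2 -> T2) -> T2 -> T2
ordered: ✗ — needs contraction — v ×2
linear: ✗ — needs contraction — v ×2
affine: ✗ — needs contraction — v ×2
relevant: ✓ — v, u, x: all used, weakening unneeded
unrestricted: ✓ — simply typable at (T2 -> T2) -> T2 -> T2; W, C, E all held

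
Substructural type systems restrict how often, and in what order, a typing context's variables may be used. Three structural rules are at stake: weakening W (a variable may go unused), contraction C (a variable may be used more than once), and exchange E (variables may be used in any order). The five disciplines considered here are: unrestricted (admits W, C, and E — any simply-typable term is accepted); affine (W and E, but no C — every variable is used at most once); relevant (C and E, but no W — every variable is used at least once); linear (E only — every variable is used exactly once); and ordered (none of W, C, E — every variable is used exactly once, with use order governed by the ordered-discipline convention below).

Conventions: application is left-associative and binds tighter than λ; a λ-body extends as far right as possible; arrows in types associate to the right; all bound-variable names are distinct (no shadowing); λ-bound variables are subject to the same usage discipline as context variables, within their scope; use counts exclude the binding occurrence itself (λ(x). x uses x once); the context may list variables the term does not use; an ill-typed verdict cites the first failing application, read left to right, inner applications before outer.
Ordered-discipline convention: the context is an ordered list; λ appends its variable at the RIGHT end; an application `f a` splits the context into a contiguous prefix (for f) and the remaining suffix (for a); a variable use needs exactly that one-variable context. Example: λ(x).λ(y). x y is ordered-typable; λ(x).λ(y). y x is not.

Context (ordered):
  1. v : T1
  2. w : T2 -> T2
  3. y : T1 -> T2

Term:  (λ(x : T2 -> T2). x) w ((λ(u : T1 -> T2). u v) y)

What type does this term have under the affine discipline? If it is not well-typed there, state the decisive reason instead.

term : T2
use counts: v=1, w=1, y=1, x [bound]=1, u [bound]=1
use order (left to right): x, w, u, v, y
typing: the term checks, with type T2
per-discipline verdicts: ordered ✗; linear ✓; affine ✓; relevant ✓; unrestricted ✓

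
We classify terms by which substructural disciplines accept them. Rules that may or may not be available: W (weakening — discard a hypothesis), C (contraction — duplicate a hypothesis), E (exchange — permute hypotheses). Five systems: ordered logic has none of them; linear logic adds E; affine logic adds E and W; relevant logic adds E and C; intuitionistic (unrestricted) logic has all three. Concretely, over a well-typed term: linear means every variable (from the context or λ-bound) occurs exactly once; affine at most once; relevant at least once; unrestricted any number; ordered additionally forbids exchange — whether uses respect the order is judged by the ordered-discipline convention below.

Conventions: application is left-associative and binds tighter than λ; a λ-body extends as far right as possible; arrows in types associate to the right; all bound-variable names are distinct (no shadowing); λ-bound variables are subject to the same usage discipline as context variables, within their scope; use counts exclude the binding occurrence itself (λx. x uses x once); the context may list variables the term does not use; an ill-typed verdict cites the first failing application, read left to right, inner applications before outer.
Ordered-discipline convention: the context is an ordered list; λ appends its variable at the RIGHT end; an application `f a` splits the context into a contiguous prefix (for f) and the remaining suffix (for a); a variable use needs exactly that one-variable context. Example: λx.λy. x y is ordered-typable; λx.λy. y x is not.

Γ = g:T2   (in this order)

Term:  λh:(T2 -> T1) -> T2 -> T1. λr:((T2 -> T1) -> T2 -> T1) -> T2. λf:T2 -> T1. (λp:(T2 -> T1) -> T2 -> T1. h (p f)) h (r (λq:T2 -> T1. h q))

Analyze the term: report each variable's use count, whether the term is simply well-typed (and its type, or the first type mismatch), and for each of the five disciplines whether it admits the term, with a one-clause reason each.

usage: g: 0; h (λ-bound): 3; r (λ-bound): 1; f (λ-bound): 1; p (λ-bound): 1; q (λ-bound): 1
order of uses: h, p, f, h, r, h, q
typing: ✓ — ((T2 -> T1) -> T2 -> T1) -> (((T2 -> T1) -> T2 -> T1) -> T2) -> (T2 -> T1) -> T1
ordered ✗ (repeated use of h ×3; g never used (weakening))
linear ✗ (repeated use of h ×3; g never used (weakening))
affine ✗ (repeated use of h ×3)
relevant ✗ (g never used (weakening))
unrestricted ✓ (typability at ((T2 -> T1) -> T2 -> T1) -> (((T2 -> T1) -> T2 -> T1) -> T2) -> (T2 -> T1) -> T1 is all that's needed)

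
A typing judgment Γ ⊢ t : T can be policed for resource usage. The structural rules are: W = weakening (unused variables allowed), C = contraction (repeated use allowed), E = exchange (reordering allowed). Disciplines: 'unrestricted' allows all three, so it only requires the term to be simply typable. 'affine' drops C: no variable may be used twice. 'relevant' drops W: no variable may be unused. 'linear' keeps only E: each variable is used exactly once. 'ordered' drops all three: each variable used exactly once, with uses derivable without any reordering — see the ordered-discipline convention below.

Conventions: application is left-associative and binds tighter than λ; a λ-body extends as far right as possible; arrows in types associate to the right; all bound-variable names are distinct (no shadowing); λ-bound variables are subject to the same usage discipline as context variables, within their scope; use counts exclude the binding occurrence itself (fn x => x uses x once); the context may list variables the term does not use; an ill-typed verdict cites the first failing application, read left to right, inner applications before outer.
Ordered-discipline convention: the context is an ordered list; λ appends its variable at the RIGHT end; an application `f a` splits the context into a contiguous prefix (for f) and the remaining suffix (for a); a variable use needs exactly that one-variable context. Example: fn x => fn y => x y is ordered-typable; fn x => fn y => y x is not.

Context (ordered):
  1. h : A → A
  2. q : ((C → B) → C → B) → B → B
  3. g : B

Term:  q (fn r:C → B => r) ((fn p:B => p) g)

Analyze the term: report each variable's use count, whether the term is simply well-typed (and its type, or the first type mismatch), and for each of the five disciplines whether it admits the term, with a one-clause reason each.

variable uses: h: 0; q: 1; g: 1; r (λ-bound): 1; p (λ-bound): 1
uses in reading order: q, r, p, g
typing: well-typed at B
ordered: ✗, needs weakening: h unused
linear: ✗, needs weakening: h unused
affine: ✓, h, q, g, r, p: no repeats, contraction unneeded
relevant: ✗, needs weakening: h unused
unrestricted: ✓, type-checks (B) and nothing is barred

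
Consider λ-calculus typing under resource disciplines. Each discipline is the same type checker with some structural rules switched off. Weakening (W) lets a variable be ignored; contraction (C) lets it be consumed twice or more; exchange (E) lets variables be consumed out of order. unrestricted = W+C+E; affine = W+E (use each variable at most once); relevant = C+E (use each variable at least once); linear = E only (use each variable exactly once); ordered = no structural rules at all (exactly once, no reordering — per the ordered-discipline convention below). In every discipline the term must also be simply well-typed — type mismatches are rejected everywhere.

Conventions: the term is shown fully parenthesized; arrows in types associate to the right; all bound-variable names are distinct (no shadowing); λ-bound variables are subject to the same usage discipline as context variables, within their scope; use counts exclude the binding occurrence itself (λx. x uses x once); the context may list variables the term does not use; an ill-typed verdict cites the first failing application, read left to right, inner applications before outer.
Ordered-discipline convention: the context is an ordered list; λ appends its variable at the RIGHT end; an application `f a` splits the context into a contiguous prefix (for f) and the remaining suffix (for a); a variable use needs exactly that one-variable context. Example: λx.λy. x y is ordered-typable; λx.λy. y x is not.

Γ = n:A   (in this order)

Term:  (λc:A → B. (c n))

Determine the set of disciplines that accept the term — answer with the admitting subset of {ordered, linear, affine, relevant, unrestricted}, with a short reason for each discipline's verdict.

admitting disciplines: linear, affine, relevant, unrestricted
variable uses: n: 1×; c (λ-bound): 1×
uses in reading order: c, n
typing: well-typed — term : (A → B) → B
ordered: ✗ — use order c, n needs exchange
linear: ✓ — each of n, c used exactly once
affine: ✓ — at most one use each (n, c)
relevant: ✓ — every one of n, c appears
unrestricted: ✓ — type-checks ((A → B) → B) and nothing is barred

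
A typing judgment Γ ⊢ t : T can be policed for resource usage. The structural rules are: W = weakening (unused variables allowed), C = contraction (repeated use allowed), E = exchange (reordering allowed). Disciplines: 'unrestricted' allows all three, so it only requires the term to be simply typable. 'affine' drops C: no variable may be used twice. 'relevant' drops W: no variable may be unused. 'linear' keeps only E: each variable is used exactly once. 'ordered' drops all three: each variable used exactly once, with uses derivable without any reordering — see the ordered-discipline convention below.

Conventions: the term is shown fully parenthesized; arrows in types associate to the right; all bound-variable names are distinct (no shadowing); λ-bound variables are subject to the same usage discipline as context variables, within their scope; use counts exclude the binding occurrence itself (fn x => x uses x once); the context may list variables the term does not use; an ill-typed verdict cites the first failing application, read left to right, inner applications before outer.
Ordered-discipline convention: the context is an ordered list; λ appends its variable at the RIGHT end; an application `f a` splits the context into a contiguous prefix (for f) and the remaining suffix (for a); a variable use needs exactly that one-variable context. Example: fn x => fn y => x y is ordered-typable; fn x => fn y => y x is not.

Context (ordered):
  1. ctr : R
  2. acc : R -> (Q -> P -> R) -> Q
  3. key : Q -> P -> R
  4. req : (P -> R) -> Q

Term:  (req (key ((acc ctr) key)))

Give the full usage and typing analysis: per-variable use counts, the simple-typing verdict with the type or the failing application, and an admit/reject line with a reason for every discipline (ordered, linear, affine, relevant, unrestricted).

counts: ctr=1; acc=1; key=2; req=1
left-to-right use order: req, key, acc, ctr, key
typing: well-typed at Q
ordered ✗ (needs contraction — key ×2)
linear ✗ (needs contraction — key ×2)
affine ✗ (needs contraction — key ×2)
relevant ✓ (none of ctr, acc, key, req goes unused)
unrestricted ✓ (simply typable at Q; W, C, E all held)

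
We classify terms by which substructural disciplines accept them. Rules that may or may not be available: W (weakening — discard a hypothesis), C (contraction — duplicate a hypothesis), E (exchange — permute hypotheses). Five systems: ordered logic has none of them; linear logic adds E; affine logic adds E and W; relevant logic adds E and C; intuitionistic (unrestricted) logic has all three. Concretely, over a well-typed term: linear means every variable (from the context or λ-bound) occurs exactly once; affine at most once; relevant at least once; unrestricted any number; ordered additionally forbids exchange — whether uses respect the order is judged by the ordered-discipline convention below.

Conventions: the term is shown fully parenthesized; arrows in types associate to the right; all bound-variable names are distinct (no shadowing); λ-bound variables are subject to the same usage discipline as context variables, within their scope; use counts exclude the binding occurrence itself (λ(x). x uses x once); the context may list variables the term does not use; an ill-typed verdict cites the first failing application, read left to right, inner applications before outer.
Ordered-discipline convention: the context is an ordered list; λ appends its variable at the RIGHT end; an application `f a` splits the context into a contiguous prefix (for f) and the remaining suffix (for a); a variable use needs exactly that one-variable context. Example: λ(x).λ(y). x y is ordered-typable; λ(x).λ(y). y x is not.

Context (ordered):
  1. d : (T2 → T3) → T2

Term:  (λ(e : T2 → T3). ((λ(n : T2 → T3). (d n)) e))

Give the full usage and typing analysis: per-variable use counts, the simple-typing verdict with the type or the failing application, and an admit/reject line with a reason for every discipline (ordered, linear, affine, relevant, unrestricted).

variable uses: d: 1×, e (bound): 1×, n (bound): 1×
order of uses: d, n, e
typing: the term checks, with type (T2 → T3) → T2
ordered: ✓, one use each (d, e, n); ordered split holds
linear: ✓, exactly-once usage across d, e, n
affine: ✓, d, e, n: no repeats, contraction unneeded
relevant: ✓, none of d, e, n goes unused
unrestricted: ✓, typability at (T2 → T3) → T2 is all that's needed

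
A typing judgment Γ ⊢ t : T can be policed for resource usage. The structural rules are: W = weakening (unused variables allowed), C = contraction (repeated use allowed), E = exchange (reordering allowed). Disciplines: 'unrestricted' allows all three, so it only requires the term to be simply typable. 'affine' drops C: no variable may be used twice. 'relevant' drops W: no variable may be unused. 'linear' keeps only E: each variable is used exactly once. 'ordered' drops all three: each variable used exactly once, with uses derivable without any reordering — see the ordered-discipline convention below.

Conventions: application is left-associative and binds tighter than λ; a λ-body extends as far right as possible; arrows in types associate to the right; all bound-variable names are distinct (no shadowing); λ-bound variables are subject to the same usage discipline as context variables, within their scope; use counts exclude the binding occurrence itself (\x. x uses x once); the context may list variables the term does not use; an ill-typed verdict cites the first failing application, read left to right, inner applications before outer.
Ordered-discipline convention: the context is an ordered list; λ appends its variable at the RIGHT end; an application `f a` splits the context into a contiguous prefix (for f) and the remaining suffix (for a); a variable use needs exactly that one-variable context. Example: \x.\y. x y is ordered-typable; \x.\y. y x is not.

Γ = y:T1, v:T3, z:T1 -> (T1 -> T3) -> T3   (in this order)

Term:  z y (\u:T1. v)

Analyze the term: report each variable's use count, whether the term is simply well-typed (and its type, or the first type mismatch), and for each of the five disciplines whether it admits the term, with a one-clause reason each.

counts: y: 1; v: 1; z: 1; u (bound): 0
order of uses: z, y, v
typing: ✓ — T3
ordered ✗ (u never used (weakening))
linear ✗ (u never used (weakening))
affine ✓ (at most one use each (y, v, z, u))
relevant ✗ (u never used (weakening))
unrestricted ✓ (typability at T3 is all that's needed)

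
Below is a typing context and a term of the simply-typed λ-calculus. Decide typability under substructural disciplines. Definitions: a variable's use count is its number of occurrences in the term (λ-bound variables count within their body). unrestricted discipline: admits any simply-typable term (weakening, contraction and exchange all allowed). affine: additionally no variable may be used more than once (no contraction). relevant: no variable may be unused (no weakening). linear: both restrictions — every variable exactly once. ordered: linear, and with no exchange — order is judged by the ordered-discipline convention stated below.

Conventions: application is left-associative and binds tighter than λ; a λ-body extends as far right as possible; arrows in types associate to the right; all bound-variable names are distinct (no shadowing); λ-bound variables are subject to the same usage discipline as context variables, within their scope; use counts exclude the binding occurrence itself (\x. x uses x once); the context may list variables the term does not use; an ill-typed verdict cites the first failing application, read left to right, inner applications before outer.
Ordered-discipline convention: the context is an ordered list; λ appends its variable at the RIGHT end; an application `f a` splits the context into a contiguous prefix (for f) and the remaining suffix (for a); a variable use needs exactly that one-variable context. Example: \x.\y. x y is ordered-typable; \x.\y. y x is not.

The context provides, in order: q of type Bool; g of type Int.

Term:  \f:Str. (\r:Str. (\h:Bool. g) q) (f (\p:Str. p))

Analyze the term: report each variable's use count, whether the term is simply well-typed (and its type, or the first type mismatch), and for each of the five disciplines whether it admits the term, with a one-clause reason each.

counts: q=1, g=1, f [bound]=1, r [bound]=0, h [bound]=0, p [bound]=1
left-to-right use order: g, q, f, p
typing: ill-typed: can't apply a value of type Str
ordered: ✗ — the type mismatch rejects it
linear: ✗ — not simply typable
affine: ✗ — fails simple typing
relevant: ✗ — a type mismatch blocks all five
unrestricted: ✗ — the type mismatch rejects it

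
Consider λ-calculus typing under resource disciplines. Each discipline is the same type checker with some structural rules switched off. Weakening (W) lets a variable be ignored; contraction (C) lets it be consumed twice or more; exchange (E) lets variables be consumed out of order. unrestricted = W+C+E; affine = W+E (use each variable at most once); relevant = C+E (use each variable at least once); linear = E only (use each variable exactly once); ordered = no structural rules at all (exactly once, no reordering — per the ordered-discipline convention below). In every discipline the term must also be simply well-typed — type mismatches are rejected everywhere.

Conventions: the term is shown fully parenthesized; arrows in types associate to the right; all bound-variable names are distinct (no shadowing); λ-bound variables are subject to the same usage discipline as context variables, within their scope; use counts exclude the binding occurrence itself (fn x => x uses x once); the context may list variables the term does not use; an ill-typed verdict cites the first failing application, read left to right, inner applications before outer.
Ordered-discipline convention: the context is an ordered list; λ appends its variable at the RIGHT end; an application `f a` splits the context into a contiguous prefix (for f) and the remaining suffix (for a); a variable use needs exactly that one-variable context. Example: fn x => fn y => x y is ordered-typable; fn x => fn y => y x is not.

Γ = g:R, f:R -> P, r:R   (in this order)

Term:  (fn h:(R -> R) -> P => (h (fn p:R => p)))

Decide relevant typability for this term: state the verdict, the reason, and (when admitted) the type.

no — needs weakening: g, f, r unused
variable uses: g: 0, f: 0, r: 0, h (λ-bound): 1, p (λ-bound): 1
order of uses: h, p
typing: well-typed — term : ((R -> R) -> P) -> P
all disciplines: ordered ✗ · linear ✗ · affine ✓ · relevant ✗ · unrestricted ✓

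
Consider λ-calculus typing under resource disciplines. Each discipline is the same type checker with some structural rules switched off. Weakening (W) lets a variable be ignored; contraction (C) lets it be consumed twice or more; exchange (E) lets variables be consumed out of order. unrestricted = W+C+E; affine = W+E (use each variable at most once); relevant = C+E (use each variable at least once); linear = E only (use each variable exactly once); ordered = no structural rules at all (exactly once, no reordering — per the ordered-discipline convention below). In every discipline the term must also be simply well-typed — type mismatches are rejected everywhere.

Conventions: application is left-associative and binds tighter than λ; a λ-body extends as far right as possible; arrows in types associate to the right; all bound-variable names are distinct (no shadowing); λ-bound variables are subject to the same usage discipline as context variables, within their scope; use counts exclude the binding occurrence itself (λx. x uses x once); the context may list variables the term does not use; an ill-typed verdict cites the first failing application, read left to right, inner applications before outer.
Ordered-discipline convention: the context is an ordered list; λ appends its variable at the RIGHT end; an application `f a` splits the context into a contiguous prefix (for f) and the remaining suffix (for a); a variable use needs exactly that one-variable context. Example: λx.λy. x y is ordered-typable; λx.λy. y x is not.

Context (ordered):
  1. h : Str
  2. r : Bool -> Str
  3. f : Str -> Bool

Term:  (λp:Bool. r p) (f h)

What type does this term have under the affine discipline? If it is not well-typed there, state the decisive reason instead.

term : Str
counts: h ×1; r ×1; f ×1; p [bound] ×1
order of uses: r, p, f, h
typing: the term checks, with type Str
across the five disciplines: ordered ✗; linear ✓; affine ✓; relevant ✓; unrestricted ✓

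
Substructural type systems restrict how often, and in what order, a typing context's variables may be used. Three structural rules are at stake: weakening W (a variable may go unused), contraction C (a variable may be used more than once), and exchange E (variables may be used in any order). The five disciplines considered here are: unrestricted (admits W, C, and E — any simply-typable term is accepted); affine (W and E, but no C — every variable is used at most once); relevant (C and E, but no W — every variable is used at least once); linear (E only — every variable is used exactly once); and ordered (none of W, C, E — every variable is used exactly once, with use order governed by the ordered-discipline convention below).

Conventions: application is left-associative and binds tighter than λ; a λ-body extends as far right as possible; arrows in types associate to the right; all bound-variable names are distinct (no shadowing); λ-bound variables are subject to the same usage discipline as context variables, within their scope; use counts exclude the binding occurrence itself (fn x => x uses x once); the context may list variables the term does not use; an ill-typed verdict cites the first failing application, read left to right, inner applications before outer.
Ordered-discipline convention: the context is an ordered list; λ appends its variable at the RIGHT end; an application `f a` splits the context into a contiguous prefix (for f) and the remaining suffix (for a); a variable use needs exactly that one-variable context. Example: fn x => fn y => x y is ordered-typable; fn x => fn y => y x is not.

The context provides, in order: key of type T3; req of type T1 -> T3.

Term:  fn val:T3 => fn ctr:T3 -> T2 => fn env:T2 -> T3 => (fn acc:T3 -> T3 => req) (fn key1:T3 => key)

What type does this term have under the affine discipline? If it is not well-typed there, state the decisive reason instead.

term : T3 -> (T3 -> T2) -> (T2 -> T3) -> T1 -> T3
usage: key ×1; req ×1; val (bound) ×0; ctr (bound) ×0; env (bound) ×0; acc (bound) ×0; key1 (bound) ×0
use order (left to right): req, key
typing: the term checks, with type T3 -> (T3 -> T2) -> (T2 -> T3) -> T1 -> T3
across the five disciplines: ordered ✗, linear ✗, affine ✓, relevant ✗, unrestricted ✓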